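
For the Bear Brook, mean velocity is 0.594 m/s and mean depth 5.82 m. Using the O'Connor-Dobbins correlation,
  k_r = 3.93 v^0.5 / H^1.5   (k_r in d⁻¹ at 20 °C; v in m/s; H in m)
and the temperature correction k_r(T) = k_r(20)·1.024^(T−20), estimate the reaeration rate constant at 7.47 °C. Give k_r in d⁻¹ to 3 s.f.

k_r(20) = 3.93 × 0.594^0.5 / 5.82^1.5 = 3.93 × 0.7707 / 14.04 = 0.2157 d⁻¹.
k_r(7.47) = 0.2157 × 1.024^(7.47−20) = 0.2157 × 0.7429 = 0.1603 d⁻¹.

k_r ≈ 0.160 d⁻¹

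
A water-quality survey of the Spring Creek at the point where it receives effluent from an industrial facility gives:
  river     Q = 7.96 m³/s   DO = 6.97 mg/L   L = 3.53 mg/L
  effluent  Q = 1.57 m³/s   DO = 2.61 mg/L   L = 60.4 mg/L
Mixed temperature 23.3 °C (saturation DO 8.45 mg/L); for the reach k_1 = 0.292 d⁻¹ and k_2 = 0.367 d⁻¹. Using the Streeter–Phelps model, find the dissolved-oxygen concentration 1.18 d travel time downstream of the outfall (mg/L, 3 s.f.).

DO ≈ 4.01 mg/L

Mixed DO = (7.96×6.97 + 1.57×2.61)/(7.96+1.57) = 59.58/9.530 = 6.252 mg/L.
Mixed L₀ = (7.96×3.53 + 1.57×60.4)/(9.530) = 122.9/9.530 = 12.90 mg/L.
Initial deficit D₀ = C_s − DO₀ = 8.45 − 6.252 = 2.198 mg/L.
D(1.18) = [0.292×12.90/(0.367−0.292)](e^(−0.292×1.18) − e^(−0.367×1.18)) + 2.198 e^(−0.367×1.18)
= 50.22 × (0.7085 − 0.6485) + 2.198 × 0.6485 = 4.439 mg/L.
DO = 8.45 − 4.439 = 4.011 mg/L.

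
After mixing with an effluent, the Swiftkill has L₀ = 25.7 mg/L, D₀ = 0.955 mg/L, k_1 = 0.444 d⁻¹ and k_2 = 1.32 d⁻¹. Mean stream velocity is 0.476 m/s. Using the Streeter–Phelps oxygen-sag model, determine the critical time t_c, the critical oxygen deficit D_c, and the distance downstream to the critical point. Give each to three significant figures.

With k_2/k_1 = 2.973 and 1 − D₀(k_2−k_1)/(k_1 L₀) = 0.9267,
t_c = ln(2.973 × 0.9267) / (1.32 − 0.444) = ln(2.755) / 0.8760 = 1.013/0.8760 = 1.157 d.
L(t_c) = L₀ e^(−k_1 t_c) = 25.7 × 0.5983 = 15.38 mg/L, and at the critical point k_2 D_c = k_1 L, so D_c = (0.444/1.32) × 15.38 = 5.172 mg/L.
x_c = v t_c = 0.476 m/s × 1.157 d × 86400 s/d = 47580 m ≈ 47.6 km.

t_c ≈ 1.16 d; D_c ≈ 5.17 mg/L; x_c ≈ 47.6 km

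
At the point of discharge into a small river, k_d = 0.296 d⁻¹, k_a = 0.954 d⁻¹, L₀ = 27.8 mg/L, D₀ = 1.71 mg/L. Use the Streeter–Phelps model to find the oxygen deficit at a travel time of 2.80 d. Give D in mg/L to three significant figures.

D ≈ 4.71 mg/L

k_d L₀/(k_a−k_d) = 0.296×27.8/(0.954−0.296) = 8.229/0.6580 = 12.51 mg/L.
e^(−k_d t) = e^(−0.296×2.800) = 0.4366; e^(−k_a t) = e^(−0.954×2.800) = 0.06917.
D = 12.51 × (0.4366 − 0.06917) + 1.71 × 0.06917 = 4.595 + 0.1183 = 4.713 mg/L.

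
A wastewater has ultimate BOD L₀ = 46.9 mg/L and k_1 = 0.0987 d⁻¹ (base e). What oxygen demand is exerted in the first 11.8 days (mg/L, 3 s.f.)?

y_t = L₀(1 − e^(−k_1 t)) = 46.9 × (1 − e^(−0.0987×11.8))
= 46.9 × (1 − 0.3120) = 46.9 × 0.6880 = 32.27 mg/L.

y ≈ 32.3 mg/L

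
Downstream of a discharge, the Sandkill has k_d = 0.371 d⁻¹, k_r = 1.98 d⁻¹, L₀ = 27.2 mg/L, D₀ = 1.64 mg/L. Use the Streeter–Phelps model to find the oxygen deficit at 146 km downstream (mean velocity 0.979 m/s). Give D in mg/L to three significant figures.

Travel time t = x/v = 146 km / (0.979 m/s) = 146000 m / 0.979 m/s = 149100 s = 1.726 d.
k_d L₀/(k_r−k_d) = 0.371×27.2/(1.98−0.371) = 10.09/1.609 = 6.272 mg/L.
e^(−k_d t) = e^(−0.371×1.726) = 0.5271; e^(−k_r t) = e^(−1.98×1.726) = 0.03279.
D = 6.272 × (0.5271 − 0.03279) + 1.64 × 0.03279 = 3.100 + 0.05378 = 3.154 mg/L.

D ≈ 3.15 mg/L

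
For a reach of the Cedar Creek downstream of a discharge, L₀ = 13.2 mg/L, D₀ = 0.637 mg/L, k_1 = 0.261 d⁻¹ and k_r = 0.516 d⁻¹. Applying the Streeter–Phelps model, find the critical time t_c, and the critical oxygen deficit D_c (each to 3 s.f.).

t_c ≈ 2.48 d; D_c ≈ 3.49 mg/L

At the critical point dD/dt = 0, so k_1 L₀ e^(−k_1 t) = k_r D. Substituting D(t) from the Streeter–Phelps equation and solving for t gives
t_c = ln[(k_r/k_1)(1 − D₀(k_r−k_1)/(k_1 L₀))] / (k_r−k_1).
Here k_r−k_1 = 0.2550 d⁻¹ and 1 − D₀(k_r−k_1)/(k_1 L₀) = 1 − 0.637×0.2550/(0.261×13.2) = 0.9529, so
t_c = ln(1.977 × 0.9529) / 0.2550 = 0.6333 / 0.2550 = 2.483 d.
D_c = (k_1/k_r) L₀ e^(−k_1 t_c) = (0.261/0.516) × 13.2 × e^(−0.261×2.483) = 0.5058 × 13.2 × 0.5230 = 3.492 mg/L.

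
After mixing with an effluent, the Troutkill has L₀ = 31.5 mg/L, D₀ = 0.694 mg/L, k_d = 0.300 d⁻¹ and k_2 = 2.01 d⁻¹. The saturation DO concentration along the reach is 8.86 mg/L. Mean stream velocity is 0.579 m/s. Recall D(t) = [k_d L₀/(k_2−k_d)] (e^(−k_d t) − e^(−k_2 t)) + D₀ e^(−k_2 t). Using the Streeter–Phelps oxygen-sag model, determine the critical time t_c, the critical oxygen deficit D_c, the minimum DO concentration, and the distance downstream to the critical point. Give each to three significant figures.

t_c ≈ 1.03 d; D_c ≈ 3.45 mg/L; min DO ≈ 5.41 mg/L; x_c ≈ 51.7 km

With k_2/k_d = 6.700 and 1 − D₀(k_2−k_d)/(k_d L₀) = 0.8744,
t_c = ln(6.700 × 0.8744) / (2.01 − 0.300) = ln(5.859) / 1.710 = 1.768/1.710 = 1.034 d.
L(t_c) = L₀ e^(−k_d t_c) = 31.5 × 0.7333 = 23.10 mg/L, and at the critical point k_2 D_c = k_d L, so D_c = (0.300/2.01) × 23.10 = 3.448 mg/L.
Minimum DO = C_s − D_c = 8.86 − 3.448 = 5.412 mg/L.
x_c = v t_c = 0.579 m/s × 1.034 d × 86400 s/d = 51720 m ≈ 51.7 km.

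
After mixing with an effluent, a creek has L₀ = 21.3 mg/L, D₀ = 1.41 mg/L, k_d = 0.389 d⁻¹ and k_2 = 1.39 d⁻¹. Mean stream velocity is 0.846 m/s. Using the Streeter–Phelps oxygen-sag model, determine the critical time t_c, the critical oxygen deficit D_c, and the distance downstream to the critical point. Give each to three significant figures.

At the critical point dD/dt = 0, so k_d L₀ e^(−k_d t) = k_2 D. Substituting D(t) from the Streeter–Phelps equation and solving for t gives
t_c = ln[(k_2/k_d)(1 − D₀(k_2−k_d)/(k_d L₀))] / (k_2−k_d).
Here k_2−k_d = 1.001 d⁻¹ and 1 − D₀(k_2−k_d)/(k_d L₀) = 1 − 1.41×1.001/(0.389×21.3) = 0.8297, so
t_c = ln(3.573 × 0.8297) / 1.001 = 1.087 / 1.001 = 1.086 d.
L(t_c) = L₀ e^(−k_d t_c) = 21.3 × 0.6555 = 13.96 mg/L, and at the critical point k_2 D_c = k_d L, so D_c = (0.389/1.39) × 13.96 = 3.908 mg/L.
x_c = v t_c = 0.846 m/s × 1.086 d × 86400 s/d = 79360 m ≈ 79.4 km.

t_c ≈ 1.09 d; D_c ≈ 3.91 mg/L; x_c ≈ 79.4 km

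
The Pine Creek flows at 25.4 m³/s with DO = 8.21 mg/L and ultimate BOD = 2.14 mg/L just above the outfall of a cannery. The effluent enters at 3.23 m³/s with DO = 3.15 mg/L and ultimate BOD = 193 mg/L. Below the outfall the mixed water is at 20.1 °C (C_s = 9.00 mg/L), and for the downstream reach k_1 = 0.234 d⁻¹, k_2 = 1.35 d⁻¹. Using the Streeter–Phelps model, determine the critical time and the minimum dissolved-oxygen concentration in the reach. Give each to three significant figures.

t_c ≈ 1.28 d; minimum DO ≈ 5.96 mg/L

Mixed DO = (25.4×8.21 + 3.23×3.15)/(25.4+3.23) = 218.7/28.63 = 7.639 mg/L.
Mixed L₀ = (25.4×2.14 + 3.23×193)/(28.63) = 677.7/28.63 = 23.67 mg/L.
Initial deficit D₀ = C_s − DO₀ = 9.00 − 7.639 = 1.361 mg/L.
t_c = (1/1.116) ln[(1.35/0.234)(1 − 1.361×1.116/(0.234×23.67))] = 0.8961 × ln(4.187) = 1.283 d.
D_c = (0.234/1.35) × 23.67 × e^(−0.234×1.283) = 0.1733 × 23.67 × 0.7406 = 3.039 mg/L.
Minimum DO = 9.00 − 3.039 = 5.961 mg/L.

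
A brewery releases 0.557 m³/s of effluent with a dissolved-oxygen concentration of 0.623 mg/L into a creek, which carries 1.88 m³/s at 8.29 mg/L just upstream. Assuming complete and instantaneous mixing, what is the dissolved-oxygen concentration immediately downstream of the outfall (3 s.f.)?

Flow-weighted mixing: C = (Q_r C_r + Q_w C_w)/(Q_r + Q_w)
= (1.88×8.29 + 0.557×0.623)/(1.88 + 0.557) = 15.93/2.437 = 6.538 mg/L.

6.54 mg/L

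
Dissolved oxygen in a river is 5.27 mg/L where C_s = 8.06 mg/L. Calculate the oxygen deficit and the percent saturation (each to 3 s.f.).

D = C_s − C = 8.06 − 5.27 = 2.79 mg/L.
% saturation = 5.27/8.06 × 100 = 65.4 %.

D ≈ 2.79 mg/L; 65.4 % saturation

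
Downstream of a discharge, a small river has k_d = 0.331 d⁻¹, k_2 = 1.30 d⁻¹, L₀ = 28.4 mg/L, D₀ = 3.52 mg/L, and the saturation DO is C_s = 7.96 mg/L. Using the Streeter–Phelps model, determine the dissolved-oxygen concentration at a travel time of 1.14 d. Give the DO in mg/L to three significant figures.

DO ≈ 2.71 mg/L

k_d L₀/(k_2−k_d) = 0.331×28.4/(1.30−0.331) = 9.400/0.9690 = 9.701 mg/L.
e^(−k_d t) = e^(−0.331×1.140) = 0.6857; e^(−k_2 t) = e^(−1.30×1.140) = 0.2272.
D = 9.701 × (0.6857 − 0.2272) + 3.52 × 0.2272 = 4.448 + 0.7997 = 5.248 mg/L.
DO = C_s − D = 7.96 − 5.248 = 2.712 mg/L.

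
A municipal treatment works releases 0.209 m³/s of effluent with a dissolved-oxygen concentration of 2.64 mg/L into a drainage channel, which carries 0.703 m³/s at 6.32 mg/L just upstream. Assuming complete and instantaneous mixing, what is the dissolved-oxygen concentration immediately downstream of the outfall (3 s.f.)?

5.48 mg/L

Flow-weighted mixing: C = (Q_r C_r + Q_w C_w)/(Q_r + Q_w)
= (0.703×6.32 + 0.209×2.64)/(0.703 + 0.209) = 4.995/0.9120 = 5.477 mg/L.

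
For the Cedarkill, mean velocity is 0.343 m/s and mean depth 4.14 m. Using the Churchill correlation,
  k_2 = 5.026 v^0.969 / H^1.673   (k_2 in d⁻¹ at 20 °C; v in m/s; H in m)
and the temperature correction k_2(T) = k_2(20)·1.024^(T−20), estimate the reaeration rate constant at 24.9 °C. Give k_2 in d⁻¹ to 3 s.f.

k_2(20) = 5.026 × 0.343^0.969 / 4.14^1.673 = 5.026 × 0.3546 / 10.77 = 0.1655 d⁻¹.
k_2(24.9) = 0.1655 × 1.024^(24.9−20) = 0.1655 × 1.123 = 0.1858 d⁻¹.

k_2 ≈ 0.186 d⁻¹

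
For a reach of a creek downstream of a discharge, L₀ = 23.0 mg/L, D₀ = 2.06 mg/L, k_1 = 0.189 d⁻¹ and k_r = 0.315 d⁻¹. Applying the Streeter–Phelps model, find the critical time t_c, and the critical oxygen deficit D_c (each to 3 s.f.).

t_c ≈ 3.57 d; D_c ≈ 7.03 mg/L

At the critical point dD/dt = 0, so k_1 L₀ e^(−k_1 t) = k_r D. Substituting D(t) from the Streeter–Phelps equation and solving for t gives
t_c = ln[(k_r/k_1)(1 − D₀(k_r−k_1)/(k_1 L₀))] / (k_r−k_1).
Here k_r−k_1 = 0.1260 d⁻¹ and 1 − D₀(k_r−k_1)/(k_1 L₀) = 1 − 2.06×0.1260/(0.189×23.0) = 0.9403, so
t_c = ln(1.667 × 0.9403) / 0.1260 = 0.4493 / 0.1260 = 3.566 d.
D_c = (k_1/k_r) L₀ e^(−k_1 t_c) = (0.189/0.315) × 23.0 × e^(−0.189×3.566) = 0.6000 × 23.0 × 0.5097 = 7.034 mg/L.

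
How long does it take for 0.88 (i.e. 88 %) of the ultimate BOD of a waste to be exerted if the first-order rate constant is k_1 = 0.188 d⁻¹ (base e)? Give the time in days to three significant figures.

y/L₀ = 1 − e^(−k_1 t) = 0.88 ⇒ e^(−k_1 t) = 0.120
t = −ln(0.120) / 0.188 = 2.120 / 0.188 = 11.28 d.

t ≈ 11.3 d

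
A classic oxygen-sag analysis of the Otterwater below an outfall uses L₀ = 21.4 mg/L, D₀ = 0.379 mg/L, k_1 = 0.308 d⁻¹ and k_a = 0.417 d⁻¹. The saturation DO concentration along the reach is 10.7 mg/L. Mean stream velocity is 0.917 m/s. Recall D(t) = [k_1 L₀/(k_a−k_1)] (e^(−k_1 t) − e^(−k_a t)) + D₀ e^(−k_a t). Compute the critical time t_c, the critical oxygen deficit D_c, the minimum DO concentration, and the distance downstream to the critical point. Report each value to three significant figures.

t_c ≈ 2.72 d; D_c ≈ 6.83 mg/L; min DO ≈ 3.87 mg/L; x_c ≈ 216 km

With k_a/k_1 = 1.354 and 1 − D₀(k_a−k_1)/(k_1 L₀) = 0.9937,
t_c = ln(1.354 × 0.9937) / (0.417 − 0.308) = ln(1.345) / 0.1090 = 0.2967/0.1090 = 2.722 d.
L(t_c) = L₀ e^(−k_1 t_c) = 21.4 × 0.4324 = 9.254 mg/L, and at the critical point k_a D_c = k_1 L, so D_c = (0.308/0.417) × 9.254 = 6.835 mg/L.
Minimum DO = C_s − D_c = 10.7 − 6.835 = 3.865 mg/L.
x_c = v t_c = 0.917 m/s × 2.722 d × 86400 s/d = 215700 m ≈ 216 km.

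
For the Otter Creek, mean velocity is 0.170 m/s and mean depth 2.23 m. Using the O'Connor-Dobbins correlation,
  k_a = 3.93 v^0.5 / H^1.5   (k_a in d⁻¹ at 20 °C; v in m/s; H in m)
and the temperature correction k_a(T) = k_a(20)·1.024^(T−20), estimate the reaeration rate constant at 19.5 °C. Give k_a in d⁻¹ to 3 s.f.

k_a(20) = 3.93 × 0.170^0.5 / 2.23^1.5 = 3.93 × 0.4123 / 3.330 = 0.4866 d⁻¹.
k_a(19.5) = 0.4866 × 1.024^(19.5−20) = 0.4866 × 0.9882 = 0.4809 d⁻¹.

k_a ≈ 0.481 d⁻¹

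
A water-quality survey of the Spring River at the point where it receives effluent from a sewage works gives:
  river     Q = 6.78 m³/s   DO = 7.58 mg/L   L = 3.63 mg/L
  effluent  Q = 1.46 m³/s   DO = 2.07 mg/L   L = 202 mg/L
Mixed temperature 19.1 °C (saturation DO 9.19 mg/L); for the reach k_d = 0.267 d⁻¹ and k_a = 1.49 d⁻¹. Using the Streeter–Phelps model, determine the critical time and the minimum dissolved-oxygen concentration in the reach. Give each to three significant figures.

t_c ≈ 1.11 d; minimum DO ≈ 4.02 mg/L

Mixed DO = (6.78×7.58 + 1.46×2.07)/(6.78+1.46) = 54.41/8.240 = 6.604 mg/L.
Mixed L₀ = (6.78×3.63 + 1.46×202)/(8.240) = 319.5/8.240 = 38.78 mg/L.
Initial deficit D₀ = C_s − DO₀ = 9.19 − 6.604 = 2.586 mg/L.
t_c = (1/1.223) ln[(1.49/0.267)(1 − 2.586×1.223/(0.267×38.78))] = 0.8177 × ln(3.876) = 1.108 d.
D_c = (0.267/1.49) × 38.78 × e^(−0.267×1.108) = 0.1792 × 38.78 × 0.7440 = 5.170 mg/L.
Minimum DO = 9.19 − 5.170 = 4.020 mg/L.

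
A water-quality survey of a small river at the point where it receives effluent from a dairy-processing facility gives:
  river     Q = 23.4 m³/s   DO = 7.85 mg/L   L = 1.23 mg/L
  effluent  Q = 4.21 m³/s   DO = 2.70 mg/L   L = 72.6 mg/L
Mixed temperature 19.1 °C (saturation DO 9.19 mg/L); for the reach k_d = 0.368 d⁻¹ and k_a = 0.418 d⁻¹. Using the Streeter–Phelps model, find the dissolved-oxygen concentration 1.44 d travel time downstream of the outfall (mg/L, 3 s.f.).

Mixed DO = (23.4×7.85 + 4.21×2.70)/(23.4+4.21) = 195.1/27.61 = 7.065 mg/L.
Mixed L₀ = (23.4×1.23 + 4.21×72.6)/(27.61) = 334.4/27.61 = 12.11 mg/L.
Initial deficit D₀ = C_s − DO₀ = 9.19 − 7.065 = 2.125 mg/L.
D(1.44) = [0.368×12.11/(0.418−0.368)](e^(−0.368×1.44) − e^(−0.418×1.44)) + 2.125 e^(−0.418×1.44)
= 89.15 × (0.5887 − 0.5478) + 2.125 × 0.5478 = 4.810 mg/L.
DO = 9.19 − 4.810 = 4.380 mg/L.

DO ≈ 4.38 mg/L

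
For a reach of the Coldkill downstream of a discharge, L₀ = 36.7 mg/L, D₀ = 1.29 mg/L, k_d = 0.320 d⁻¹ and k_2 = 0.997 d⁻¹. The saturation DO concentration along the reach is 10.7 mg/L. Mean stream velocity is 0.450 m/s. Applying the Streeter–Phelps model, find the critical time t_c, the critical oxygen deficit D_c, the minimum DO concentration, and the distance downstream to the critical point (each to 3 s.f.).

t_c ≈ 1.56 d; D_c ≈ 7.14 mg/L; min DO ≈ 3.56 mg/L; x_c ≈ 60.8 km

At the critical point dD/dt = 0, so k_d L₀ e^(−k_d t) = k_2 D. Substituting D(t) from the Streeter–Phelps equation and solving for t gives
t_c = ln[(k_2/k_d)(1 − D₀(k_2−k_d)/(k_d L₀))] / (k_2−k_d).
Here k_2−k_d = 0.6770 d⁻¹ and 1 − D₀(k_2−k_d)/(k_d L₀) = 1 − 1.29×0.6770/(0.320×36.7) = 0.9256, so
t_c = ln(3.116 × 0.9256) / 0.6770 = 1.059 / 0.6770 = 1.564 d.
D_c = (k_d/k_2) L₀ e^(−k_d t_c) = (0.320/0.997) × 36.7 × e^(−0.320×1.564) = 0.3210 × 36.7 × 0.6061 = 7.140 mg/L.
Minimum DO = C_s − D_c = 10.7 − 7.140 = 3.560 mg/L.
x_c = v t_c = 0.450 m/s × 1.564 d × 86400 s/d = 60830 m ≈ 60.8 km.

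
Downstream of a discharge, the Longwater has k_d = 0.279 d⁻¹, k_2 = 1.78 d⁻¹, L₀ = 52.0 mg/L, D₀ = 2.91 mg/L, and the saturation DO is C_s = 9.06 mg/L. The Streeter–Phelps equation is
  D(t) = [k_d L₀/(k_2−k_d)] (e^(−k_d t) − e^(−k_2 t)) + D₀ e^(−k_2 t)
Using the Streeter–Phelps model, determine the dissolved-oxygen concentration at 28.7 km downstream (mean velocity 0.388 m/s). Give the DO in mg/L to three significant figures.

Travel time t = x/v = 28.7 km / (0.388 m/s) = 28700 m / 0.388 m/s = 73970 s = 0.8561 d.
k_d L₀/(k_2−k_d) = 0.279×52.0/(1.78−0.279) = 14.51/1.501 = 9.666 mg/L.
e^(−k_d t) = e^(−0.279×0.8561) = 0.7875; e^(−k_2 t) = e^(−1.78×0.8561) = 0.2179.
D = 9.666 × (0.7875 − 0.2179) + 2.91 × 0.2179 = 5.506 + 0.6340 = 6.140 mg/L.
DO = C_s − D = 9.06 − 6.140 = 2.920 mg/L.

DO ≈ 2.92 mg/L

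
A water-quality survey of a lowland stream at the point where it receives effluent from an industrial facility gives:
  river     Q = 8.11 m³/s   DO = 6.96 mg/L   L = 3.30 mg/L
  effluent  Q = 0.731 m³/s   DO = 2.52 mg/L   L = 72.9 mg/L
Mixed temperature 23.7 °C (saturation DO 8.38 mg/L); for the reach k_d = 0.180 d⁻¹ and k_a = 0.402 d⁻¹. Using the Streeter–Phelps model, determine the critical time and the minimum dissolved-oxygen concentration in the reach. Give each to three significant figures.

Mixed DO = (8.11×6.96 + 0.731×2.52)/(8.11+0.731) = 58.29/8.841 = 6.593 mg/L.
Mixed L₀ = (8.11×3.30 + 0.731×72.9)/(8.841) = 80.05/8.841 = 9.055 mg/L.
Initial deficit D₀ = C_s − DO₀ = 8.38 − 6.593 = 1.787 mg/L.
t_c = (1/0.2220) ln[(0.402/0.180)(1 − 1.787×0.2220/(0.180×9.055))] = 4.505 × ln(1.690) = 2.363 d.
D_c = (0.180/0.402) × 9.055 × e^(−0.180×2.363) = 0.4478 × 9.055 × 0.6536 = 2.650 mg/L.
Minimum DO = 8.38 − 2.650 = 5.730 mg/L.

t_c ≈ 2.36 d; minimum DO ≈ 5.73 mg/L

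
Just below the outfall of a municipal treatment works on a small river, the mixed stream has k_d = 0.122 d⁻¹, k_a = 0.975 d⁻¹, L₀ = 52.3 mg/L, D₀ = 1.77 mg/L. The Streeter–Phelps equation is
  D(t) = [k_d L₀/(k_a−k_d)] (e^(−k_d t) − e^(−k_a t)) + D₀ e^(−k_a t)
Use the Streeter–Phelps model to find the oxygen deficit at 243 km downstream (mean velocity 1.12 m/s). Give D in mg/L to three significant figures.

Travel time t = x/v = 243 km / (1.12 m/s) = 243000 m / 1.12 m/s = 217000 s = 2.511 d.
k_d L₀/(k_a−k_d) = 0.122×52.3/(0.975−0.122) = 6.381/0.8530 = 7.480 mg/L.
e^(−k_d t) = e^(−0.122×2.511) = 0.7361; e^(−k_a t) = e^(−0.975×2.511) = 0.08643.
D = 7.480 × (0.7361 − 0.08643) + 1.77 × 0.08643 = 4.860 + 0.1530 = 5.013 mg/L.

D ≈ 5.01 mg/L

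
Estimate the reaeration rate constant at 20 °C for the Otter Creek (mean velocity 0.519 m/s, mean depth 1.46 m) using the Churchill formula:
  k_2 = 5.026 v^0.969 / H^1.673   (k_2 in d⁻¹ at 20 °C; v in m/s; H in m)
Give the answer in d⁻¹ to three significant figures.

k_2 = 5.026 × 0.519^0.969 / 1.46^1.673 = 5.026 × 0.5297 / 1.883 = 1.413 d⁻¹.

k_2 ≈ 1.41 d⁻¹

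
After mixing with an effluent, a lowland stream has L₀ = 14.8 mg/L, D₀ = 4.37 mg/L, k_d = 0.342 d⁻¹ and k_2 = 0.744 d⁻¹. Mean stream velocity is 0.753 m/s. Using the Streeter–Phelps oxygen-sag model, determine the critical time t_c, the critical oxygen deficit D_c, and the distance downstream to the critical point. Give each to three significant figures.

At the critical point dD/dt = 0, so k_d L₀ e^(−k_d t) = k_2 D. Substituting D(t) from the Streeter–Phelps equation and solving for t gives
t_c = ln[(k_2/k_d)(1 − D₀(k_2−k_d)/(k_d L₀))] / (k_2−k_d).
Here k_2−k_d = 0.4020 d⁻¹ and 1 − D₀(k_2−k_d)/(k_d L₀) = 1 − 4.37×0.4020/(0.342×14.8) = 0.6529, so
t_c = ln(2.175 × 0.6529) / 0.4020 = 0.3509 / 0.4020 = 0.8730 d.
L(t_c) = L₀ e^(−k_d t_c) = 14.8 × 0.7419 = 10.98 mg/L, and at the critical point k_2 D_c = k_d L, so D_c = (0.342/0.744) × 10.98 = 5.047 mg/L.
x_c = v t_c = 0.753 m/s × 0.8730 d × 86400 s/d = 56800 m ≈ 56.8 km.

t_c ≈ 0.873 d; D_c ≈ 5.05 mg/L; x_c ≈ 56.8 km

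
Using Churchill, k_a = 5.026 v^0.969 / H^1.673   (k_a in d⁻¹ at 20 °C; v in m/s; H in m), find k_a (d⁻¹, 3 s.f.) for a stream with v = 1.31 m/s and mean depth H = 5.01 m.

k_a = 5.026 × 1.31^0.969 / 5.01^1.673 = 5.026 × 1.299 / 14.82 = 0.4406 d⁻¹.

k_a ≈ 0.441 d⁻¹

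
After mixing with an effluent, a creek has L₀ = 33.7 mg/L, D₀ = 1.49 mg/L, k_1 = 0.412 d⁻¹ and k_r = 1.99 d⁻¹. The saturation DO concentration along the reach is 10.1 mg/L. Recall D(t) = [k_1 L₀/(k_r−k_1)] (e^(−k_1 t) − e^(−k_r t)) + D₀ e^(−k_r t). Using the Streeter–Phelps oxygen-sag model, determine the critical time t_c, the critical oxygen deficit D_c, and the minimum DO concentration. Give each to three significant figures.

With k_r/k_1 = 4.830 and 1 − D₀(k_r−k_1)/(k_1 L₀) = 0.8307,
t_c = ln(4.830 × 0.8307) / (1.99 − 0.412) = ln(4.012) / 1.578 = 1.389/1.578 = 0.8804 d.
L(t_c) = L₀ e^(−k_1 t_c) = 33.7 × 0.6958 = 23.45 mg/L, and at the critical point k_r D_c = k_1 L, so D_c = (0.412/1.99) × 23.45 = 4.854 mg/L.
Minimum DO = C_s − D_c = 10.1 − 4.854 = 5.246 mg/L.

t_c ≈ 0.880 d; D_c ≈ 4.85 mg/L; min DO ≈ 5.25 mg/L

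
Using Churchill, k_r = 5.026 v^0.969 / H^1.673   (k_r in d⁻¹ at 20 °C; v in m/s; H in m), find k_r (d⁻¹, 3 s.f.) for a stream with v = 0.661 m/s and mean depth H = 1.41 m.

k_r = 5.026 × 0.661^0.969 / 1.41^1.673 = 5.026 × 0.6695 / 1.777 = 1.894 d⁻¹.

k_r ≈ 1.89 d⁻¹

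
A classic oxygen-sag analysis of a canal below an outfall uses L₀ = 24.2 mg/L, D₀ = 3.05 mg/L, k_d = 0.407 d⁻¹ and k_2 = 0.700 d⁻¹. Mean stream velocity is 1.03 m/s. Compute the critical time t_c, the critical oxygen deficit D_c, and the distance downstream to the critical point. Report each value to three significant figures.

With k_2/k_d = 1.720 and 1 − D₀(k_2−k_d)/(k_d L₀) = 0.9093,
t_c = ln(1.720 × 0.9093) / (0.700 − 0.407) = ln(1.564) / 0.2930 = 0.4472/0.2930 = 1.526 d.
L(t_c) = L₀ e^(−k_d t_c) = 24.2 × 0.5373 = 13.00 mg/L, and at the critical point k_2 D_c = k_d L, so D_c = (0.407/0.700) × 13.00 = 7.561 mg/L.
x_c = v t_c = 1.03 m/s × 1.526 d × 86400 s/d = 135800 m ≈ 136 km.

t_c ≈ 1.53 d; D_c ≈ 7.56 mg/L; x_c ≈ 136 km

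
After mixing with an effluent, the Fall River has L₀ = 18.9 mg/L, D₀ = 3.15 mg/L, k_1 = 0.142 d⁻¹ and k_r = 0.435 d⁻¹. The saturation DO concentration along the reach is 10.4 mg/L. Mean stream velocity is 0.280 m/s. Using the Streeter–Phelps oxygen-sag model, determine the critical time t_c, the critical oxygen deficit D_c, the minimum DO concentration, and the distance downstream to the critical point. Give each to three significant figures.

With k_r/k_1 = 3.063 and 1 − D₀(k_r−k_1)/(k_1 L₀) = 0.6561,
t_c = ln(3.063 × 0.6561) / (0.435 − 0.142) = ln(2.010) / 0.2930 = 0.6981/0.2930 = 2.383 d.
L(t_c) = L₀ e^(−k_1 t_c) = 18.9 × 0.7130 = 13.48 mg/L, and at the critical point k_r D_c = k_1 L, so D_c = (0.142/0.435) × 13.48 = 4.399 mg/L.
Minimum DO = C_s − D_c = 10.4 − 4.399 = 6.001 mg/L.
x_c = v t_c = 0.280 m/s × 2.383 d × 86400 s/d = 57640 m ≈ 57.6 km.

t_c ≈ 2.38 d; D_c ≈ 4.40 mg/L; min DO ≈ 6.00 mg/L; x_c ≈ 57.6 km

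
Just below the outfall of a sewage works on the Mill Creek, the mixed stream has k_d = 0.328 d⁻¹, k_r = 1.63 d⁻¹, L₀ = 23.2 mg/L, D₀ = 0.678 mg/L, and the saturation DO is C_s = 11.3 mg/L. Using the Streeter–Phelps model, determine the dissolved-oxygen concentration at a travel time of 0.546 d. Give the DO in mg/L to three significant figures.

DO ≈ 8.54 mg/L

k_d L₀/(k_r−k_d) = 0.328×23.2/(1.63−0.328) = 7.610/1.302 = 5.845 mg/L.
e^(−k_d t) = e^(−0.328×0.5460) = 0.8360; e^(−k_r t) = e^(−1.63×0.5460) = 0.4107.
D = 5.845 × (0.8360 − 0.4107) + 0.678 × 0.4107 = 2.486 + 0.2784 = 2.765 mg/L.
DO = C_s − D = 11.3 − 2.765 = 8.535 mg/L.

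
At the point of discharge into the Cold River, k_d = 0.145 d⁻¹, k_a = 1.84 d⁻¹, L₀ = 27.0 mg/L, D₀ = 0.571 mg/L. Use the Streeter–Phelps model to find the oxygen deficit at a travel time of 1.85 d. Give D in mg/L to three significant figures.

D ≈ 1.71 mg/L

k_d L₀/(k_a−k_d) = 0.145×27.0/(1.84−0.145) = 3.915/1.695 = 2.310 mg/L.
e^(−k_d t) = e^(−0.145×1.850) = 0.7647; e^(−k_a t) = e^(−1.84×1.850) = 0.03324.
D = 2.310 × (0.7647 − 0.03324) + 0.571 × 0.03324 = 1.690 + 0.01898 = 1.708 mg/L.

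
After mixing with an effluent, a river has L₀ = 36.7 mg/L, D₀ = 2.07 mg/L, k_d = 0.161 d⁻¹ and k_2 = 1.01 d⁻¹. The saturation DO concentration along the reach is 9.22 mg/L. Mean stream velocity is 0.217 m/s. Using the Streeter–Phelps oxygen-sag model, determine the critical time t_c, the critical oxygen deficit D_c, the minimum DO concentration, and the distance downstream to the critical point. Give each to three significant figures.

t_c = [1/(k_2−k_d)] ln[(k_2/k_d)(1 − D₀(k_2−k_d)/(k_d L₀))]
= [1/(1.01−0.161)] ln[(1.01/0.161)(1 − 2.07×0.8490/(0.161×36.7))]
= (1/0.8490) ln[6.273 × 0.7026] = 1.178 × ln(4.407) = 1.178 × 1.483 = 1.747 d.
D_c = (k_d/k_2) L₀ e^(−k_d t_c) = (0.161/1.01) × 36.7 × e^(−0.161×1.747) = 0.1594 × 36.7 × 0.7548 = 4.416 mg/L.
Minimum DO = C_s − D_c = 9.22 − 4.416 = 4.804 mg/L.
x_c = v t_c = 0.217 m/s × 1.747 d × 86400 s/d = 32760 m ≈ 32.8 km.

t_c ≈ 1.75 d; D_c ≈ 4.42 mg/L; min DO ≈ 4.80 mg/L; x_c ≈ 32.8 km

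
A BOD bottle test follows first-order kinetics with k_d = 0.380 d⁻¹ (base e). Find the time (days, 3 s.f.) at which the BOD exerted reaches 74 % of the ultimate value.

t ≈ 3.54 d

y/L₀ = 1 − e^(−k_d t) = 0.74 ⇒ e^(−k_d t) = 0.260
t = −ln(0.260) / 0.380 = 1.347 / 0.380 = 3.545 d.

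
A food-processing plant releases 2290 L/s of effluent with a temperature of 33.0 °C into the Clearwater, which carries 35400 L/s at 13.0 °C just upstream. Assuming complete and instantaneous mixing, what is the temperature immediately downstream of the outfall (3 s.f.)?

Flow-weighted mixing: C = (Q_r C_r + Q_w C_w)/(Q_r + Q_w)
= (35400×13.0 + 2290×33.0)/(35400 + 2290) = 535800/37690 = 14.22 °C.

14.2 °C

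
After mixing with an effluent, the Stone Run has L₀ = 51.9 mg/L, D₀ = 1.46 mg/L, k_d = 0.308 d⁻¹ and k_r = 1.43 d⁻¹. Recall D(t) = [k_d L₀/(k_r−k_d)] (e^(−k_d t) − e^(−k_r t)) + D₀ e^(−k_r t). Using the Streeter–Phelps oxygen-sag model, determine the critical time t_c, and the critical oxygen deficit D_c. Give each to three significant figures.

t_c ≈ 1.27 d; D_c ≈ 7.55 mg/L

At the critical point dD/dt = 0, so k_d L₀ e^(−k_d t) = k_r D. Substituting D(t) from the Streeter–Phelps equation and solving for t gives
t_c = ln[(k_r/k_d)(1 − D₀(k_r−k_d)/(k_d L₀))] / (k_r−k_d).
Here k_r−k_d = 1.122 d⁻¹ and 1 − D₀(k_r−k_d)/(k_d L₀) = 1 − 1.46×1.122/(0.308×51.9) = 0.8975, so
t_c = ln(4.643 × 0.8975) / 1.122 = 1.427 / 1.122 = 1.272 d.
L(t_c) = L₀ e^(−k_d t_c) = 51.9 × 0.6759 = 35.08 mg/L, and at the critical point k_r D_c = k_d L, so D_c = (0.308/1.43) × 35.08 = 7.555 mg/L.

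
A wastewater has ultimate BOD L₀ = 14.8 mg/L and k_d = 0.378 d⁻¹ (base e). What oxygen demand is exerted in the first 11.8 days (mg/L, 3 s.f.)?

y_t = L₀(1 − e^(−k_d t)) = 14.8 × (1 − e^(−0.378×11.8))
= 14.8 × (1 − 0.01156) = 14.8 × 0.9884 = 14.63 mg/L.

y ≈ 14.6 mg/L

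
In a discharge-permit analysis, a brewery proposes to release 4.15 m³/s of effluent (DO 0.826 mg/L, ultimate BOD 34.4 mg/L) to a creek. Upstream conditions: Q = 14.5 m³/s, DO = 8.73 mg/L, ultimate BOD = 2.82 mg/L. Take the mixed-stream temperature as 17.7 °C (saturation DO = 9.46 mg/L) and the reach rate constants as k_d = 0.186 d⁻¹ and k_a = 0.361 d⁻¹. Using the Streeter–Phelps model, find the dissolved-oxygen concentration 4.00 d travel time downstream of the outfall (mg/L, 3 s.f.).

DO ≈ 6.37 mg/L

Mixed DO = (14.5×8.73 + 4.15×0.826)/(14.5+4.15) = 130.0/18.65 = 6.971 mg/L.
Mixed L₀ = (14.5×2.82 + 4.15×34.4)/(18.65) = 183.7/18.65 = 9.847 mg/L.
Initial deficit D₀ = C_s − DO₀ = 9.46 − 6.971 = 2.489 mg/L.
D(4.00) = [0.186×9.847/(0.361−0.186)](e^(−0.186×4.00) − e^(−0.361×4.00)) + 2.489 e^(−0.361×4.00)
= 10.47 × (0.4752 − 0.2360) + 2.489 × 0.2360 = 3.091 mg/L.
DO = 9.46 − 3.091 = 6.369 mg/L.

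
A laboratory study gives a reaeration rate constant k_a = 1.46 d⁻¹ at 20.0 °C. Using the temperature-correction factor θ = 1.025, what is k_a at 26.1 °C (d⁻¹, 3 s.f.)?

k_a(T₂) = k_a(T₁) · θ^(T₂−T₁) = 1.46 × 1.025^(26.1−20.0)
= 1.46 × 1.025^6.10 = 1.46 × 1.163 = 1.697 d⁻¹.

k_a ≈ 1.70 d⁻¹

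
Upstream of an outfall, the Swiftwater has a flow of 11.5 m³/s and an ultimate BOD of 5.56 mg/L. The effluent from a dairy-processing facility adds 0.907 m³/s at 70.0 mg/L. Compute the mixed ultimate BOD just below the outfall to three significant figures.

10.3 mg/L

Flow-weighted mixing: C = (Q_r C_r + Q_w C_w)/(Q_r + Q_w)
= (11.5×5.56 + 0.907×70.0)/(11.5 + 0.907) = 127.4/12.41 = 10.27 mg/L.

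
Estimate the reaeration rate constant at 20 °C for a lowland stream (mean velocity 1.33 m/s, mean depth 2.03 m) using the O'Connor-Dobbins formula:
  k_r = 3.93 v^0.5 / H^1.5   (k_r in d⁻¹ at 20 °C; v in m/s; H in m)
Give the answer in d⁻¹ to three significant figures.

k_r ≈ 1.57 d⁻¹

k_r = 3.93 × 1.33^0.5 / 2.03^1.5 = 3.93 × 1.153 / 2.892 = 1.567 d⁻¹.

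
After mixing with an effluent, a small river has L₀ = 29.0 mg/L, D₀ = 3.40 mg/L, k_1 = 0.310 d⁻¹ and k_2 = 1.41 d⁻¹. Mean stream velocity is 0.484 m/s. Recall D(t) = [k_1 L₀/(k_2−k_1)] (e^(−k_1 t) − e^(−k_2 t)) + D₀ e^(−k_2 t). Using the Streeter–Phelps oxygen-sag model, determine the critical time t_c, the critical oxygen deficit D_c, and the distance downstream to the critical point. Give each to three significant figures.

With k_2/k_1 = 4.548 and 1 − D₀(k_2−k_1)/(k_1 L₀) = 0.5840,
t_c = ln(4.548 × 0.5840) / (1.41 − 0.310) = ln(2.656) / 1.100 = 0.9769/1.100 = 0.8881 d.
L(t_c) = L₀ e^(−k_1 t_c) = 29.0 × 0.7593 = 22.02 mg/L, and at the critical point k_2 D_c = k_1 L, so D_c = (0.310/1.41) × 22.02 = 4.841 mg/L.
x_c = v t_c = 0.484 m/s × 0.8881 d × 86400 s/d = 37140 m ≈ 37.1 km.

t_c ≈ 0.888 d; D_c ≈ 4.84 mg/L; x_c ≈ 37.1 km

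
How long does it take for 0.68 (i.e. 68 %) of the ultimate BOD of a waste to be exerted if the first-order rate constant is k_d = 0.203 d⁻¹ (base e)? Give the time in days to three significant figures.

t ≈ 5.61 d

y/L₀ = 1 − e^(−k_d t) = 0.68 ⇒ e^(−k_d t) = 0.320
t = −ln(0.320) / 0.203 = 1.139 / 0.203 = 5.613 d.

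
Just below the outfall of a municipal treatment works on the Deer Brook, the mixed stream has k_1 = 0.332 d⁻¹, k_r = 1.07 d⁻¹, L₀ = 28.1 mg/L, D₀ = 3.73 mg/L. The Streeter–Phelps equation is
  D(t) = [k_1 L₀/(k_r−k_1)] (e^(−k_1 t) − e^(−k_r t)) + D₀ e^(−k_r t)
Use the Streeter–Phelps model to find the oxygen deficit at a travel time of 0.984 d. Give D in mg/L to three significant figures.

D ≈ 6.01 mg/L

k_1 L₀/(k_r−k_1) = 0.332×28.1/(1.07−0.332) = 9.329/0.7380 = 12.64 mg/L.
e^(−k_1 t) = e^(−0.332×0.9840) = 0.7213; e^(−k_r t) = e^(−1.07×0.9840) = 0.3489.
D = 12.64 × (0.7213 − 0.3489) + 3.73 × 0.3489 = 4.707 + 1.302 = 6.009 mg/L.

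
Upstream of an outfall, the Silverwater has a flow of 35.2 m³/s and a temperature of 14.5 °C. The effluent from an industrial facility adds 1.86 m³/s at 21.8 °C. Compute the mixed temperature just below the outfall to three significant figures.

14.9 °C

Flow-weighted mixing: C = (Q_r C_r + Q_w C_w)/(Q_r + Q_w)
= (35.2×14.5 + 1.86×21.8)/(35.2 + 1.86) = 550.9/37.06 = 14.87 °C.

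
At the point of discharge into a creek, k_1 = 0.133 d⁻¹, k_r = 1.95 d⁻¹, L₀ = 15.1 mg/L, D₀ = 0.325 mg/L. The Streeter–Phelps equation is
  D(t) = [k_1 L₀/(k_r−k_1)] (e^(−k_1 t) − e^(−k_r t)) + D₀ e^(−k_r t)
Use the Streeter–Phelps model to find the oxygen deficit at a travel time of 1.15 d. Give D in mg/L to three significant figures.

D ≈ 0.866 mg/L

k_1 L₀/(k_r−k_1) = 0.133×15.1/(1.95−0.133) = 2.008/1.817 = 1.105 mg/L.
e^(−k_1 t) = e^(−0.133×1.150) = 0.8582; e^(−k_r t) = e^(−1.95×1.150) = 0.1062.
D = 1.105 × (0.8582 − 0.1062) + 0.325 × 0.1062 = 0.8312 + 0.03451 = 0.8657 mg/L.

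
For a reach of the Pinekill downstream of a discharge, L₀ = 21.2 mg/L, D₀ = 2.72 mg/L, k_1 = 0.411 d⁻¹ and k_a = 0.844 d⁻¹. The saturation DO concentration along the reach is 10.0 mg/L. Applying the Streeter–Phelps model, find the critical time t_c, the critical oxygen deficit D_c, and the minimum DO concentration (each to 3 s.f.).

With k_a/k_1 = 2.054 and 1 − D₀(k_a−k_1)/(k_1 L₀) = 0.8648,
t_c = ln(2.054 × 0.8648) / (0.844 − 0.411) = ln(1.776) / 0.4330 = 0.5743/0.4330 = 1.326 d.
L(t_c) = L₀ e^(−k_1 t_c) = 21.2 × 0.5798 = 12.29 mg/L, and at the critical point k_a D_c = k_1 L, so D_c = (0.411/0.844) × 12.29 = 5.985 mg/L.
Minimum DO = C_s − D_c = 10.0 − 5.985 = 4.015 mg/L.

t_c ≈ 1.33 d; D_c ≈ 5.99 mg/L; min DO ≈ 4.01 mg/L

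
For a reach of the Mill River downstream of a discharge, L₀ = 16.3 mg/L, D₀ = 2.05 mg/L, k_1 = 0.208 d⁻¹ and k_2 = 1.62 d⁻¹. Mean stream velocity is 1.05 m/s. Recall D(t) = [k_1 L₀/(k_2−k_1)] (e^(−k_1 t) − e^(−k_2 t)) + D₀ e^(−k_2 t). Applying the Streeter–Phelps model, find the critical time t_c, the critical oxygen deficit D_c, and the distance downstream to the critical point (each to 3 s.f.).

t_c ≈ 0.0921 d; D_c ≈ 2.05 mg/L; x_c ≈ 8.36 km

With k_2/k_1 = 7.788 and 1 − D₀(k_2−k_1)/(k_1 L₀) = 0.1462,
t_c = ln(7.788 × 0.1462) / (1.62 − 0.208) = ln(1.139) / 1.412 = 0.1301/1.412 = 0.09215 d.
L(t_c) = L₀ e^(−k_1 t_c) = 16.3 × 0.9810 = 15.99 mg/L, and at the critical point k_2 D_c = k_1 L, so D_c = (0.208/1.62) × 15.99 = 2.053 mg/L.
x_c = v t_c = 1.05 m/s × 0.09215 d × 86400 s/d = 8360 m ≈ 8.36 km.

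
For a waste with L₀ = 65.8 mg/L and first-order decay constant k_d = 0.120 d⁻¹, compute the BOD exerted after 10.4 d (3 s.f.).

y ≈ 46.9 mg/L

y_t = L₀(1 − e^(−k_d t)) = 65.8 × (1 − e^(−0.120×10.4))
= 65.8 × (1 − 0.2871) = 65.8 × 0.7129 = 46.91 mg/L.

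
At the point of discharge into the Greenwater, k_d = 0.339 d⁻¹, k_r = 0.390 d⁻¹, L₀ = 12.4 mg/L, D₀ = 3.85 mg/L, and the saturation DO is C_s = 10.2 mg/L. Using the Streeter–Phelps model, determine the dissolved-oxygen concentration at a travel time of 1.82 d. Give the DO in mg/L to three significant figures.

k_d L₀/(k_r−k_d) = 0.339×12.4/(0.390−0.339) = 4.204/0.05100 = 82.42 mg/L.
e^(−k_d t) = e^(−0.339×1.820) = 0.5396; e^(−k_r t) = e^(−0.390×1.820) = 0.4917.
D = 82.42 × (0.5396 − 0.4917) + 3.85 × 0.4917 = 3.942 + 1.893 = 5.835 mg/L.
DO = C_s − D = 10.2 − 5.835 = 4.365 mg/L.

DO ≈ 4.36 mg/L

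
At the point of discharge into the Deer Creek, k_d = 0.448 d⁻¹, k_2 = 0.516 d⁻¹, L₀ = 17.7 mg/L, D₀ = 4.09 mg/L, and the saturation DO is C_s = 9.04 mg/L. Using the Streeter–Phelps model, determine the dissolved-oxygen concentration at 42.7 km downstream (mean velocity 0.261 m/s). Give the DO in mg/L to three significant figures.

DO ≈ 1.47 mg/L

Travel time t = x/v = 42.7 km / (0.261 m/s) = 42700 m / 0.261 m/s = 163600 s = 1.894 d.
k_d L₀/(k_2−k_d) = 0.448×17.7/(0.516−0.448) = 7.930/0.06800 = 116.6 mg/L.
e^(−k_d t) = e^(−0.448×1.894) = 0.4281; e^(−k_2 t) = e^(−0.516×1.894) = 0.3764.
D = 116.6 × (0.4281 − 0.3764) + 4.09 × 0.3764 = 6.032 + 1.540 = 7.571 mg/L.
DO = C_s − D = 9.04 − 7.571 = 1.469 mg/L.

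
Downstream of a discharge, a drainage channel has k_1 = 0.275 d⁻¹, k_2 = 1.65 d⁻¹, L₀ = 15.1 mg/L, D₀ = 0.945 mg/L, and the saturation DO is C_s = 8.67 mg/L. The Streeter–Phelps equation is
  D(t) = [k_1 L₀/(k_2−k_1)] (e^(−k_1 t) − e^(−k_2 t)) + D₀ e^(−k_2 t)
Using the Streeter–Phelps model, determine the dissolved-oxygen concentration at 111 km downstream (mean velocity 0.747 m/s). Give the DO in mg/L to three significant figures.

DO ≈ 6.91 mg/L

Travel time t = x/v = 111 km / (0.747 m/s) = 111000 m / 0.747 m/s = 148600 s = 1.720 d.
k_1 L₀/(k_2−k_1) = 0.275×15.1/(1.65−0.275) = 4.152/1.375 = 3.020 mg/L.
e^(−k_1 t) = e^(−0.275×1.720) = 0.6232; e^(−k_2 t) = e^(−1.65×1.720) = 0.05856.
D = 3.020 × (0.6232 − 0.05856) + 0.945 × 0.05856 = 1.705 + 0.05534 = 1.760 mg/L.
DO = C_s − D = 8.67 − 1.760 = 6.910 mg/L.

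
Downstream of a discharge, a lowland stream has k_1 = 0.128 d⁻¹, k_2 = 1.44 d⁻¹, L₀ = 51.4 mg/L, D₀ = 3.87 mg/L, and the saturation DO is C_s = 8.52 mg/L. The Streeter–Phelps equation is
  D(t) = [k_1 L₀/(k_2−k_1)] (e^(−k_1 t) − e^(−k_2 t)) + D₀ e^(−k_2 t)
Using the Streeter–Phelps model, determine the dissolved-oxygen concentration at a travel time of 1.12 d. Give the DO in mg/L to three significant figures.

DO ≈ 4.40 mg/L

k_1 L₀/(k_2−k_1) = 0.128×51.4/(1.44−0.128) = 6.579/1.312 = 5.015 mg/L.
e^(−k_1 t) = e^(−0.128×1.120) = 0.8664; e^(−k_2 t) = e^(−1.44×1.120) = 0.1993.
D = 5.015 × (0.8664 − 0.1993) + 3.87 × 0.1993 = 3.345 + 0.7714 = 4.117 mg/L.
DO = C_s − D = 8.52 − 4.117 = 4.403 mg/L.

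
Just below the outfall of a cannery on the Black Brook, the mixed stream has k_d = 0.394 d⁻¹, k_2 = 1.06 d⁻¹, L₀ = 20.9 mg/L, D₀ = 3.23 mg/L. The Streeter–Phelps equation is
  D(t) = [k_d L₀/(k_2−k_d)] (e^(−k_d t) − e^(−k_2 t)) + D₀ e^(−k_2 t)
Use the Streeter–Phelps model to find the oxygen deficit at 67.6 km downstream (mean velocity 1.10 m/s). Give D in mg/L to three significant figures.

D ≈ 5.04 mg/L

Travel time t = x/v = 67.6 km / (1.10 m/s) = 67600 m / 1.10 m/s = 61450 s = 0.7113 d.
k_d L₀/(k_2−k_d) = 0.394×20.9/(1.06−0.394) = 8.235/0.6660 = 12.36 mg/L.
e^(−k_d t) = e^(−0.394×0.7113) = 0.7556; e^(−k_2 t) = e^(−1.06×0.7113) = 0.4705.
D = 12.36 × (0.7556 − 0.4705) + 3.23 × 0.4705 = 3.525 + 1.520 = 5.045 mg/L.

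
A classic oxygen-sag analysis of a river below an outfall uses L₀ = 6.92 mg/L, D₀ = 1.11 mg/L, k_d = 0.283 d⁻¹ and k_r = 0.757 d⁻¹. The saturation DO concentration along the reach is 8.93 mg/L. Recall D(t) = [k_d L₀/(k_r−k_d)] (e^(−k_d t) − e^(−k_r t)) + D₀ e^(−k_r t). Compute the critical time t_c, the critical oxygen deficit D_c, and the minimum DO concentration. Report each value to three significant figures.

t_c = [1/(k_r−k_d)] ln[(k_r/k_d)(1 − D₀(k_r−k_d)/(k_d L₀))]
= [1/(0.757−0.283)] ln[(0.757/0.283)(1 − 1.11×0.4740/(0.283×6.92))]
= (1/0.4740) ln[2.675 × 0.7313] = 2.110 × ln(1.956) = 2.110 × 0.6710 = 1.416 d.
D_c = (k_d/k_r) L₀ e^(−k_d t_c) = (0.283/0.757) × 6.92 × e^(−0.283×1.416) = 0.3738 × 6.92 × 0.6699 = 1.733 mg/L.
Minimum DO = C_s − D_c = 8.93 − 1.733 = 7.197 mg/L.

t_c ≈ 1.42 d; D_c ≈ 1.73 mg/L; min DO ≈ 7.20 mg/L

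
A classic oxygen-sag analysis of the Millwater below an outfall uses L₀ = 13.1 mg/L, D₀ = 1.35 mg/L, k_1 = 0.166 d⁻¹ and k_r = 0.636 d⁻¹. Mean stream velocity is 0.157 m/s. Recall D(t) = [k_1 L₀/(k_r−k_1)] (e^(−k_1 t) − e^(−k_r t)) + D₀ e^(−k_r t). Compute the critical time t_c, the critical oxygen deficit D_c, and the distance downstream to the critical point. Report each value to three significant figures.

At the critical point dD/dt = 0, so k_1 L₀ e^(−k_1 t) = k_r D. Substituting D(t) from the Streeter–Phelps equation and solving for t gives
t_c = ln[(k_r/k_1)(1 − D₀(k_r−k_1)/(k_1 L₀))] / (k_r−k_1).
Here k_r−k_1 = 0.4700 d⁻¹ and 1 − D₀(k_r−k_1)/(k_1 L₀) = 1 − 1.35×0.4700/(0.166×13.1) = 0.7082, so
t_c = ln(3.831 × 0.7082) / 0.4700 = 0.9982 / 0.4700 = 2.124 d.
D_c = (k_1/k_r) L₀ e^(−k_1 t_c) = (0.166/0.636) × 13.1 × e^(−0.166×2.124) = 0.2610 × 13.1 × 0.7029 = 2.403 mg/L.
x_c = v t_c = 0.157 m/s × 2.124 d × 86400 s/d = 28810 m ≈ 28.8 km.

t_c ≈ 2.12 d; D_c ≈ 2.40 mg/L; x_c ≈ 28.8 km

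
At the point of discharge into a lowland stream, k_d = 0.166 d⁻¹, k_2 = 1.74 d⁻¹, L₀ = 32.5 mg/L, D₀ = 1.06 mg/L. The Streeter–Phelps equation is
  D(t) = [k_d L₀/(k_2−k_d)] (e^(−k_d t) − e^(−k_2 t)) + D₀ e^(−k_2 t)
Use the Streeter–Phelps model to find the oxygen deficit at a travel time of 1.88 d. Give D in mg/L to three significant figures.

D ≈ 2.42 mg/L

k_d L₀/(k_2−k_d) = 0.166×32.5/(1.74−0.166) = 5.395/1.574 = 3.428 mg/L.
e^(−k_d t) = e^(−0.166×1.880) = 0.7319; e^(−k_2 t) = e^(−1.74×1.880) = 0.03796.
D = 3.428 × (0.7319 − 0.03796) + 1.06 × 0.03796 = 2.379 + 0.04024 = 2.419 mg/L.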